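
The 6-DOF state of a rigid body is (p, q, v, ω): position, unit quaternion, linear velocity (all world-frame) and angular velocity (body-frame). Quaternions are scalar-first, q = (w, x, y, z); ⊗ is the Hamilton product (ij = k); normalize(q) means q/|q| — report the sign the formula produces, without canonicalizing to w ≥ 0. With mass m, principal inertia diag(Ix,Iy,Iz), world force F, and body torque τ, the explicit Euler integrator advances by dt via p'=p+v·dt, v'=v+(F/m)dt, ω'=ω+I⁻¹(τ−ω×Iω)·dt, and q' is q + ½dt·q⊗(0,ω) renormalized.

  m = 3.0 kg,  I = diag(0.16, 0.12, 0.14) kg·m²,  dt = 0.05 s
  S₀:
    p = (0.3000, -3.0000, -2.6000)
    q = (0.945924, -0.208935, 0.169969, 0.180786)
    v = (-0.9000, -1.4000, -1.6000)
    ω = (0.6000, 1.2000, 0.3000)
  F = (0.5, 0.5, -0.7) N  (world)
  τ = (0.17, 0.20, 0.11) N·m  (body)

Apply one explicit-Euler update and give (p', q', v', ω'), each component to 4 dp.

p' = (0.2550, -3.0700, -2.6800)
q' = (0.9420, -0.1988, 0.2025, 0.1790)
v' = (-0.8917, -1.3917, -1.6117)
ω' = (0.6509, 1.2818, 0.3496)

a = F/m = (0.1667, 0.1667, -0.2333)
new position p' = (0.2550, -3.0700, -2.6800)
v + (F/m)dt = (-0.8917, -1.3917, -1.6117)
ω×(Iω) gyroscopic = (0.0072, 0.0036, -0.0288)
(τ − ω×Iω)/I = (1.0175, 1.6367, 0.9914)
ω + α·dt = (0.6509, 1.2818, 0.3496)
Hamilton product q⊗(0,ω) = (-0.1328376, 0.4016019, 1.3062609, -0.0689262)
q + ½dt·q⊗(0,ω), renormalized = (0.9420, -0.1988, 0.2025, 0.1790)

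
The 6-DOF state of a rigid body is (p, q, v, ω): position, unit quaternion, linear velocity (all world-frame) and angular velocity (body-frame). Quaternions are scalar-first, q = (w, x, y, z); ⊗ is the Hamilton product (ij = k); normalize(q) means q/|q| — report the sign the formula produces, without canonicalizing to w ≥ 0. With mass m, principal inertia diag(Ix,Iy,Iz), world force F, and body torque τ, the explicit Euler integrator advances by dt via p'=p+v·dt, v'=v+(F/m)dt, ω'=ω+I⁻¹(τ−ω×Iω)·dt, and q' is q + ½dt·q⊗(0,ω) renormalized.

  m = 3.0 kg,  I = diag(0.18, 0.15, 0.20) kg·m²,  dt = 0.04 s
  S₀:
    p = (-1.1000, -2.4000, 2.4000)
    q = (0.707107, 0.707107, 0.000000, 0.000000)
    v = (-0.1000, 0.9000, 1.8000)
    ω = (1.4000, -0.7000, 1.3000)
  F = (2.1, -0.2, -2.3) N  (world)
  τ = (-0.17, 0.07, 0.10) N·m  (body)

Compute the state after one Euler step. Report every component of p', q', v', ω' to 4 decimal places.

p' = (-1.1040, -2.3640, 2.4720)
q' = (0.6867, 0.7263, -0.0283, 0.0085)
v' = (-0.0720, 0.8973, 1.7693)
ω' = (1.3723, -0.6716, 1.3141)

a = (0.7000, -0.0667, -0.7667)
p' = p + v·dt = (-1.1040, -2.3640, 2.4720)
new velocity v' = (-0.0720, 0.8973, 1.7693)
gyro term ω×Iω = (-0.0455, -0.0364, 0.0294)
α = I⁻¹(τ − ω×Iω) = (-0.6917, 0.7093, 0.3530)
ω + α·dt = (1.3723, -0.6716, 1.3141)
q⊗(0,ω) = (-0.9899498, 0.9899498, -1.4142140, 0.4242642)
q' = normalize(q + ½dt·q⊗(0,ω)) = (0.6867, 0.7263, -0.0283, 0.0085)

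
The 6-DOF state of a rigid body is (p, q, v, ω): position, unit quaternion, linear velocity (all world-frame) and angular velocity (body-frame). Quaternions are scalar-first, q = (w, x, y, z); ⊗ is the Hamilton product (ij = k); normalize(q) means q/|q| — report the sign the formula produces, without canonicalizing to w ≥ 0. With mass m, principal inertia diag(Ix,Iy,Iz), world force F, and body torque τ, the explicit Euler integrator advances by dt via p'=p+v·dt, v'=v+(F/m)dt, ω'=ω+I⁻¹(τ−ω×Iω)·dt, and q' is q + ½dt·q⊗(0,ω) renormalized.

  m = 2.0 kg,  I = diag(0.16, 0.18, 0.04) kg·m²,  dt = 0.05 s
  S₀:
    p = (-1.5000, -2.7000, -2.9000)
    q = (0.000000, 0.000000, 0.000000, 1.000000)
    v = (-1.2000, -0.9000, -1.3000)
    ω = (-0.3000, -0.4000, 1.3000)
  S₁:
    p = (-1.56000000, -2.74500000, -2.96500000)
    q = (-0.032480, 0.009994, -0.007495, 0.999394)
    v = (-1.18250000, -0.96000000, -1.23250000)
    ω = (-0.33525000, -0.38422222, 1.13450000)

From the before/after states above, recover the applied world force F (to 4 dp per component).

F = (0.7000, -2.4000, 2.7000)

velocity change Δv = (0.01750000, -0.06000000, 0.06750000)
applied force F = (0.7000, -2.4000, 2.7000)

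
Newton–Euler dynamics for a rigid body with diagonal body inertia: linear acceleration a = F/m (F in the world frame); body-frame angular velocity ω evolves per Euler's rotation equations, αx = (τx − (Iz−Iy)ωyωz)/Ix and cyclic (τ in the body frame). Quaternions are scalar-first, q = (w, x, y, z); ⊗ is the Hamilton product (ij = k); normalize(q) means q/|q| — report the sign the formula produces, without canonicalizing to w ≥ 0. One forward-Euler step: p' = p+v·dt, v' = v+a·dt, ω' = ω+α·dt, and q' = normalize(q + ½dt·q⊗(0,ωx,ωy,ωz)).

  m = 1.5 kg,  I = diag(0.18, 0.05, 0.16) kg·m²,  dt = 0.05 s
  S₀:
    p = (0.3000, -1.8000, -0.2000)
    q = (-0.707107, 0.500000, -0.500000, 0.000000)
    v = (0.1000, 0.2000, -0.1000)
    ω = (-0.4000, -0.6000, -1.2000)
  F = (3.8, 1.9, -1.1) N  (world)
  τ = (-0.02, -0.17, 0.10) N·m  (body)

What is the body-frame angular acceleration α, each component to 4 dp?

precession coupling ω×(Iω) = (0.0792, 0.0096, -0.0312)
α = I⁻¹(τ − ω×Iω) = (-0.5511, -3.5920, 0.8200)

α = (-0.5511, -3.5920, 0.8200)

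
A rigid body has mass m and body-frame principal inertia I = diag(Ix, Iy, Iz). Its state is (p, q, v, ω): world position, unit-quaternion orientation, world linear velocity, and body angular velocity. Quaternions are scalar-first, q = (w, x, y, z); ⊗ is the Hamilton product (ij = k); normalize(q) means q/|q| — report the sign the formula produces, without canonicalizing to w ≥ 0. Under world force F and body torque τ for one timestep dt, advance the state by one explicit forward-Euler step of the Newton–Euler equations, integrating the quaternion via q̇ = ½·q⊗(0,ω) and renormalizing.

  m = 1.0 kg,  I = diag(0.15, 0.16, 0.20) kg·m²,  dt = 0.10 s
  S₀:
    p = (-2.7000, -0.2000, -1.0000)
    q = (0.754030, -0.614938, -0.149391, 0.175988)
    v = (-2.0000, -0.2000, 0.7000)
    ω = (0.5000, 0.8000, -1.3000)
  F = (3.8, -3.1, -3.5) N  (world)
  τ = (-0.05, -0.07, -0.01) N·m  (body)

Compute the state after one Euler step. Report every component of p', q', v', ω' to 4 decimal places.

p' = (-2.9000, -0.2200, -0.9300)
q' = (0.7843, -0.5915, -0.1543, 0.1058)
v' = (-1.6200, -0.5100, 0.3500)
ω' = (0.4944, 0.7359, -1.3070)

ω×(Iω) gyroscopic = (-0.0416, 0.0325, 0.0040)
α = I⁻¹(τ − ω×Iω) = (-0.0560, -0.6406, -0.0700)
ω' = ω + α·dt = (0.4944, 0.7359, -1.3070)
2q̇ = q⊗(0,ω) = (0.6557662, 0.4304329, -0.1082014, -1.3974939)
q' = normalize(q + ½dt·q⊗(0,ω)) = (0.7843, -0.5915, -0.1543, 0.1058)
new position p' = (-2.9000, -0.2200, -0.9300)
v' = v + a·dt = (-1.6200, -0.5100, 0.3500)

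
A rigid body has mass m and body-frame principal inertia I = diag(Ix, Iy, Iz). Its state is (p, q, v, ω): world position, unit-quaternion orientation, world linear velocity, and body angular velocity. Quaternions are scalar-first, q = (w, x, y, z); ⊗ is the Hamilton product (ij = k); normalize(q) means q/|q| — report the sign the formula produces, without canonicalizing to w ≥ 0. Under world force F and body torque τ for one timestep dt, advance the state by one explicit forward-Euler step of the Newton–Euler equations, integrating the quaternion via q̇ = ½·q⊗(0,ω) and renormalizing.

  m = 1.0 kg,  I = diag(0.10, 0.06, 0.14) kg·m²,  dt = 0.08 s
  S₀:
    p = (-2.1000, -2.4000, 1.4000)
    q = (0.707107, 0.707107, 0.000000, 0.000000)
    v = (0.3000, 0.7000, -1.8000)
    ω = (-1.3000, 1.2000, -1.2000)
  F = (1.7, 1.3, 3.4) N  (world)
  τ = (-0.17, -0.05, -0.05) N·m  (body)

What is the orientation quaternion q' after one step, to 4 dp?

q' = (0.7412, 0.6679, 0.0676, 0.0000)

Hamilton product q⊗(0,ω) = (0.9192391, -0.9192391, 1.6970568, 0.0000000)
q' = normalize(q + ½dt·q⊗(0,ω)) = (0.7412, 0.6679, 0.0676, 0.0000)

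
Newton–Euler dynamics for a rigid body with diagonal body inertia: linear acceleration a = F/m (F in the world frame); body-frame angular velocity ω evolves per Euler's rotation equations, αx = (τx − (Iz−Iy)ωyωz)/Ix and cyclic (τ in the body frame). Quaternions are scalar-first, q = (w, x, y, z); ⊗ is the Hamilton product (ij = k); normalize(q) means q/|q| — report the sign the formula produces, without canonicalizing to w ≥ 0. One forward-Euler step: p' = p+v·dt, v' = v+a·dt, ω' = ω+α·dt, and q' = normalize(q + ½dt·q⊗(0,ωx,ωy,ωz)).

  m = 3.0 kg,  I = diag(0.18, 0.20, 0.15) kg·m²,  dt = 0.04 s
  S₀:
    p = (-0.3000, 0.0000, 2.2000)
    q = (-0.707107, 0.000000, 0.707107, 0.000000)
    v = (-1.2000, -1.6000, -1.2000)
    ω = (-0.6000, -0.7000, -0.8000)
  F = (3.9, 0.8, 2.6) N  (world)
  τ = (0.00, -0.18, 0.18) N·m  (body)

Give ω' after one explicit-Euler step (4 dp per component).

ω' = (-0.5938, -0.7389, -0.7542)

ω×(Iω) gyroscopic = (-0.0280, 0.0144, 0.0084)
angular accel α = (0.1556, -0.9720, 1.1440)
new body rate ω' = (-0.5938, -0.7389, -0.7542)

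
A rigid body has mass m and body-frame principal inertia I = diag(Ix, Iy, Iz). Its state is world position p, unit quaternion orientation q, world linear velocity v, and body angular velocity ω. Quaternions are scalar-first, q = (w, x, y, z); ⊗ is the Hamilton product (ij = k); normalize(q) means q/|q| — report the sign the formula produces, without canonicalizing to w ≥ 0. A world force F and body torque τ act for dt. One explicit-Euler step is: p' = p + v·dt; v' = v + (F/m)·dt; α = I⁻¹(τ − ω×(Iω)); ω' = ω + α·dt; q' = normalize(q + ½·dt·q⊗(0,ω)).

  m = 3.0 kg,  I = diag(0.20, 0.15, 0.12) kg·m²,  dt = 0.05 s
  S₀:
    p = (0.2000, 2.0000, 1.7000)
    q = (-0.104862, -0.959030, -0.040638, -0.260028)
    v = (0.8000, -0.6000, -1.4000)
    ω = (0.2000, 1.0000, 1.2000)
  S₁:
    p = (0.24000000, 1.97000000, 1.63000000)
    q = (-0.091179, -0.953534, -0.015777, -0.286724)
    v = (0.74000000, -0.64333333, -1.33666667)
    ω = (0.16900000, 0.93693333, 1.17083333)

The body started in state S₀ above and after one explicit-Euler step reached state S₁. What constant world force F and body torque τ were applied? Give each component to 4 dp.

v₁ − v₀ = (-0.06000000, -0.04333333, 0.06333333)
F = m·Δv/dt = (-3.6000, -2.6000, 3.8000)
rate change Δω = (-0.03100000, -0.06306667, -0.02916667)
ω₀×(Iω₀) = (-0.0360, 0.0192, -0.0100)
applied torque τ = (-0.1600, -0.1700, -0.0800)

F = (-3.6000, -2.6000, 3.8000)
τ = (-0.1600, -0.1700, -0.0800)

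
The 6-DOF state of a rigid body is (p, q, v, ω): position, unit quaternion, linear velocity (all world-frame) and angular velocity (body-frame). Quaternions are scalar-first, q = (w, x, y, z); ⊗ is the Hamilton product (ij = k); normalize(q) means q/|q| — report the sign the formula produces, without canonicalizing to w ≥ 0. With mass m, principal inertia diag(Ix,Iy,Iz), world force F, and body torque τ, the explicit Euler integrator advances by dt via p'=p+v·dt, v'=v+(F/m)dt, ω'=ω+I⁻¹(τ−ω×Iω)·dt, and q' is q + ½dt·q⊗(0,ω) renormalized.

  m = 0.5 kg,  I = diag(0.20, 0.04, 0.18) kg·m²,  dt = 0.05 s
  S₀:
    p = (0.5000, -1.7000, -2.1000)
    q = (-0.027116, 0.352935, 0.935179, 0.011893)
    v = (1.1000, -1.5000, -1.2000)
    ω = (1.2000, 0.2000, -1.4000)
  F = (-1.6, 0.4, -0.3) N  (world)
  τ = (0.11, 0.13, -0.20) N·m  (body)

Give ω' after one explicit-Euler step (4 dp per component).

angular accel α = (0.7460, 4.0900, -0.8978)
ω + α·dt = (1.2373, 0.4045, -1.4449)

ω' = (1.2373, 0.4045, -1.4449)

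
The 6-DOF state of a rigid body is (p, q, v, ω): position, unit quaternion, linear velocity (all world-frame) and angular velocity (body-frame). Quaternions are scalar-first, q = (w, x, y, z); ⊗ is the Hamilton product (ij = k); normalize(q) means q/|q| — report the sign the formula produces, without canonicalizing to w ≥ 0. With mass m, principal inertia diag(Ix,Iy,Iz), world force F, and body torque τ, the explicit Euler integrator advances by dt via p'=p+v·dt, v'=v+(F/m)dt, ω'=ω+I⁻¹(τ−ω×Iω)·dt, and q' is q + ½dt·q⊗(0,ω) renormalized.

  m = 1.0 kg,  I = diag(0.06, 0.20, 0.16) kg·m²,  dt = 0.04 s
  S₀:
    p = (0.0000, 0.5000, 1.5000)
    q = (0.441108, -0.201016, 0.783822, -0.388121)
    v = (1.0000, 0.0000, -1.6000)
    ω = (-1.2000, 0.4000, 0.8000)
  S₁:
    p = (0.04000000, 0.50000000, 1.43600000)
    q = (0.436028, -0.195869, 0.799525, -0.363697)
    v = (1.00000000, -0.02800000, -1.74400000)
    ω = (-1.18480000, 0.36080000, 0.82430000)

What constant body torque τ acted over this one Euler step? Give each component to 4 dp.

Δω = ω₁−ω₀ = (0.01520000, -0.03920000, 0.02430000)
τ = I·(Δω/dt) + ω₀×(Iω₀) = (0.0100, -0.1000, 0.0300)

τ = (0.0100, -0.1000, 0.0300)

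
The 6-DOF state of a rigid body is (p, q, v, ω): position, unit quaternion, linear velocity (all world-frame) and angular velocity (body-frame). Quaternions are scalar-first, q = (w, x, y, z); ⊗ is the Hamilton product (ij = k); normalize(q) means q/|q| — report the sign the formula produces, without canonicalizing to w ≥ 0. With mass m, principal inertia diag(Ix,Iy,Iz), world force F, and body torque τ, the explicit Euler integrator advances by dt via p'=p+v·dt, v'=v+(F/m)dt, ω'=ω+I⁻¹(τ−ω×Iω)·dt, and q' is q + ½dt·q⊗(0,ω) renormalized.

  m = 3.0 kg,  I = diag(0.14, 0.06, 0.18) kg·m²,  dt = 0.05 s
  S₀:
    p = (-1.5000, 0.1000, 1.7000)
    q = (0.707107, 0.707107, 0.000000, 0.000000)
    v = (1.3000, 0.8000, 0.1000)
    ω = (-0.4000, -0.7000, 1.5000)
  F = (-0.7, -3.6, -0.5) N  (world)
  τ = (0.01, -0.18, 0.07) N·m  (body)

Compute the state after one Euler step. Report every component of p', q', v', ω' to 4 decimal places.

p' = (-1.4350, 0.1400, 1.7050)
q' = (0.7135, 0.6994, -0.0389, 0.0141)
v' = (1.2883, 0.7400, 0.0917)
ω' = (-0.3514, -0.8700, 1.5257)

new position p' = (-1.4350, 0.1400, 1.7050)
new velocity v' = (1.2883, 0.7400, 0.0917)
precession coupling ω×(Iω) = (-0.1260, 0.0240, -0.0224)
α = I⁻¹(τ − ω×Iω) = (0.9714, -3.4000, 0.5133)
ω' = ω + α·dt = (-0.3514, -0.8700, 1.5257)
q⊗(0,ω) = (0.2828428, -0.2828428, -1.5556354, 0.5656856)
updated quaternion q' = (0.7135, 0.6994, -0.0389, 0.0141)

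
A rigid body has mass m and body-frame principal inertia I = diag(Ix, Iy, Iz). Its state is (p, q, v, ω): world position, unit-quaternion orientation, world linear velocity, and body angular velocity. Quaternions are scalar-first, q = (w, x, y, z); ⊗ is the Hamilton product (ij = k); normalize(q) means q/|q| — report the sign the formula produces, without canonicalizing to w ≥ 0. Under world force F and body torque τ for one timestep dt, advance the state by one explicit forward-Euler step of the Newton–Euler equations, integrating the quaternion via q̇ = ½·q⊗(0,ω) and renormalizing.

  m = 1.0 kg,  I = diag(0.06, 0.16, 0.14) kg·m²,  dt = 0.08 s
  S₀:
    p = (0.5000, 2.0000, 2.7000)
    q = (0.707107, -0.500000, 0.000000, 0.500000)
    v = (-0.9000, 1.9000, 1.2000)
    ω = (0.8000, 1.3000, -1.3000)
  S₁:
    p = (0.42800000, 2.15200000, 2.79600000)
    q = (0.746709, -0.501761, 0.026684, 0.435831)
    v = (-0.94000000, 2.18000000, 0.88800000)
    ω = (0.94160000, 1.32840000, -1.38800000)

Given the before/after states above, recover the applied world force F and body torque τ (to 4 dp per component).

rate change Δω = (0.14160000, 0.02840000, -0.08800000)
gyro term ω₀×Iω₀ = (0.0338, 0.0832, 0.1040)
τ = I·(Δω/dt) + ω₀×(Iω₀) = (0.1400, 0.1400, -0.0500)
Δv = v₁−v₀ = (-0.04000000, 0.28000000, -0.31200000)
m·(v₁−v₀)/dt = (-0.5000, 3.5000, -3.9000)

F = (-0.5000, 3.5000, -3.9000)
τ = (0.1400, 0.1400, -0.0500)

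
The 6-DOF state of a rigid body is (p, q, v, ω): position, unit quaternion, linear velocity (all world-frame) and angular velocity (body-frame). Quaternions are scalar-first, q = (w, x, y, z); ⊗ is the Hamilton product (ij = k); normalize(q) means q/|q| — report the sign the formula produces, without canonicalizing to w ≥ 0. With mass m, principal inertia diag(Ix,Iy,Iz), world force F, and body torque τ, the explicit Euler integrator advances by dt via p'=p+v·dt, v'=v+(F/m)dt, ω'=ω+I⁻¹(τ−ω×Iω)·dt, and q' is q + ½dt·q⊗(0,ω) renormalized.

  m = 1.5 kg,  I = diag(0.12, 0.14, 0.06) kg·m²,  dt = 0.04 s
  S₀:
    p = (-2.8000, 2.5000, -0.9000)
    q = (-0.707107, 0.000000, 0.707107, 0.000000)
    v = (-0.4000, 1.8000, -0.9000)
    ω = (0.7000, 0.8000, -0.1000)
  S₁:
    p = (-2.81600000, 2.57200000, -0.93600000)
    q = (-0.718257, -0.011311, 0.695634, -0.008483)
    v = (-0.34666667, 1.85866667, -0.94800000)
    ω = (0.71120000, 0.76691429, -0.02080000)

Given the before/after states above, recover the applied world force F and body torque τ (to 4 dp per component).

ω₁ − ω₀ = (0.01120000, -0.03308571, 0.07920000)
precession coupling = (0.0064, -0.0042, 0.0112)
applied torque τ = (0.0400, -0.1200, 0.1300)
velocity change Δv = (0.05333333, 0.05866667, -0.04800000)
F = m·Δv/dt = (2.0000, 2.2000, -1.8000)

F = (2.0000, 2.2000, -1.8000)
τ = (0.0400, -0.1200, 0.1300)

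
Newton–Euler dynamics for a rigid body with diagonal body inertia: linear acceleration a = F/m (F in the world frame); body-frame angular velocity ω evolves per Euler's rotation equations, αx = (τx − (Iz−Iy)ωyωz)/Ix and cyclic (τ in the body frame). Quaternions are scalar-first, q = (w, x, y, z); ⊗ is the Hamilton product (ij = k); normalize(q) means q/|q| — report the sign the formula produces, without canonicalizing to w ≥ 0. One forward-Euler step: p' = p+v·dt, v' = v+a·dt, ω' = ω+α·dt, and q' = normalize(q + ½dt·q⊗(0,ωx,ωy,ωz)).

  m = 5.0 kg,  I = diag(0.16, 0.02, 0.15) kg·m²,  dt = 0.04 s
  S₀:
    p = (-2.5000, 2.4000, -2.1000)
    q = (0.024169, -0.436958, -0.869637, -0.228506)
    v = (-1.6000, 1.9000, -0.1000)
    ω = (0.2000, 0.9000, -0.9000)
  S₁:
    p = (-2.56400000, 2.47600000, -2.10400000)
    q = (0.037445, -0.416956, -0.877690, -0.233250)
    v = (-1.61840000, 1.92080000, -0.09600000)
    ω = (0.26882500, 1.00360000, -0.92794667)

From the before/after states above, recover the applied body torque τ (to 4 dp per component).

rate change Δω = (0.06882500, 0.10360000, -0.02794667)
gyro term ω₀×Iω₀ = (-0.1053, -0.0018, -0.0252)
I·α + gyro = (0.1700, 0.0500, -0.1300)

τ = (0.1700, 0.0500, -0.1300)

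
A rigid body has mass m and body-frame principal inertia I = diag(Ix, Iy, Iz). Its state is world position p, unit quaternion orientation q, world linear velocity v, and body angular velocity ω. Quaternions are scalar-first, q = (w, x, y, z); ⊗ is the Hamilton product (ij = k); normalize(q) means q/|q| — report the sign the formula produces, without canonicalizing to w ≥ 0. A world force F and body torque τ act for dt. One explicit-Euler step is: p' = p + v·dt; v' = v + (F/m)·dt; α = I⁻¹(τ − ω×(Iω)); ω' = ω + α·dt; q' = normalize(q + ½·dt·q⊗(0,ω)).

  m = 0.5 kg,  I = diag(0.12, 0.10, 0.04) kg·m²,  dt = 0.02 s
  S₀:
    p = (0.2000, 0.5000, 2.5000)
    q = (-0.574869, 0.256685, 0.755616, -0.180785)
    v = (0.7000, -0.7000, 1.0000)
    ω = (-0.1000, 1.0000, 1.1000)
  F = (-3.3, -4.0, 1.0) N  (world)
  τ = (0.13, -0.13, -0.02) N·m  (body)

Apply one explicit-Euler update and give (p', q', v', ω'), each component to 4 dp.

α = I⁻¹(τ − ω×Iω) = (1.6333, -1.2120, -0.5500)
ω' = ω + α·dt = (-0.0673, 0.9758, 1.0890)
Hamilton product q⊗(0,ω) = (-0.5310840, 1.0694495, -0.8391440, -0.3001093)
q' = normalize(q + ½dt·q⊗(0,ω)) = (-0.5801, 0.2673, 0.7471, -0.1838)
linear accel F/m = (-6.6000, -8.0000, 2.0000)
p + v·dt = (0.2140, 0.4860, 2.5200)
v + (F/m)dt = (0.5680, -0.8600, 1.0400)

p' = (0.2140, 0.4860, 2.5200)
q' = (-0.5801, 0.2673, 0.7471, -0.1838)
v' = (0.5680, -0.8600, 1.0400)
ω' = (-0.0673, 0.9758, 1.0890)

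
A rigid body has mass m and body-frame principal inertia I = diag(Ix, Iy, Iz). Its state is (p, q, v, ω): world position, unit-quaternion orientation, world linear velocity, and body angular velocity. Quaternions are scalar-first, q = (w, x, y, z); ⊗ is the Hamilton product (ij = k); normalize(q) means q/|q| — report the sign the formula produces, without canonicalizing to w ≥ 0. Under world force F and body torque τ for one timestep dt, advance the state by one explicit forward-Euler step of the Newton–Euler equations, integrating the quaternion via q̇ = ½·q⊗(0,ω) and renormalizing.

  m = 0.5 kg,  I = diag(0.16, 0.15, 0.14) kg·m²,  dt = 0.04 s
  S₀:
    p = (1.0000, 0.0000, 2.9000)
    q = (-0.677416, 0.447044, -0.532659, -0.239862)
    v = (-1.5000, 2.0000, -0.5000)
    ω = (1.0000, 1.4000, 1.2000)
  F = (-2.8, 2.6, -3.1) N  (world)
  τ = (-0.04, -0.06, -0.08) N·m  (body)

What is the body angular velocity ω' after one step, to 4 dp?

ω' = (0.9942, 1.3776, 1.1811)

precession coupling ω×(Iω) = (-0.0168, 0.0240, -0.0140)
(τ − ω×Iω)/I = (-0.1450, -0.5600, -0.4714)
ω + α·dt = (0.9942, 1.3776, 1.1811)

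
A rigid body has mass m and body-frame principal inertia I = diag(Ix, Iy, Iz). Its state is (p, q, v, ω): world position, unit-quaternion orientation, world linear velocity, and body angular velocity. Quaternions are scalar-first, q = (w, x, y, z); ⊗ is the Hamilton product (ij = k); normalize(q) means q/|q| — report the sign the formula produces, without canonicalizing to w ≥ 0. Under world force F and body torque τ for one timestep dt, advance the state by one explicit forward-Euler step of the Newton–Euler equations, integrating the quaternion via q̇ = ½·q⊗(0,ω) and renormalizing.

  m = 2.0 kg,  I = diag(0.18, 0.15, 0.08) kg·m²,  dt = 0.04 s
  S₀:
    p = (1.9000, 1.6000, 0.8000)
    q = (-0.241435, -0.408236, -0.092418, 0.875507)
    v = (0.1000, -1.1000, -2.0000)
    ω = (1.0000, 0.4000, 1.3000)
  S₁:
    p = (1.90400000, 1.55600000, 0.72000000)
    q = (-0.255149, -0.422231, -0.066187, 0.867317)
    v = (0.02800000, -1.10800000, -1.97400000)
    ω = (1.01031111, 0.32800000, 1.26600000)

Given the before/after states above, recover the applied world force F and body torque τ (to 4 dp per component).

rate change Δω = (0.01031111, -0.07200000, -0.03400000)
τ = I·(Δω/dt) + ω₀×(Iω₀) = (0.0100, -0.1400, -0.0800)
Δv = v₁−v₀ = (-0.07200000, -0.00800000, 0.02600000)
applied force F = (-3.6000, -0.4000, 1.3000)

F = (-3.6000, -0.4000, 1.3000)
τ = (0.0100, -0.1400, -0.0800)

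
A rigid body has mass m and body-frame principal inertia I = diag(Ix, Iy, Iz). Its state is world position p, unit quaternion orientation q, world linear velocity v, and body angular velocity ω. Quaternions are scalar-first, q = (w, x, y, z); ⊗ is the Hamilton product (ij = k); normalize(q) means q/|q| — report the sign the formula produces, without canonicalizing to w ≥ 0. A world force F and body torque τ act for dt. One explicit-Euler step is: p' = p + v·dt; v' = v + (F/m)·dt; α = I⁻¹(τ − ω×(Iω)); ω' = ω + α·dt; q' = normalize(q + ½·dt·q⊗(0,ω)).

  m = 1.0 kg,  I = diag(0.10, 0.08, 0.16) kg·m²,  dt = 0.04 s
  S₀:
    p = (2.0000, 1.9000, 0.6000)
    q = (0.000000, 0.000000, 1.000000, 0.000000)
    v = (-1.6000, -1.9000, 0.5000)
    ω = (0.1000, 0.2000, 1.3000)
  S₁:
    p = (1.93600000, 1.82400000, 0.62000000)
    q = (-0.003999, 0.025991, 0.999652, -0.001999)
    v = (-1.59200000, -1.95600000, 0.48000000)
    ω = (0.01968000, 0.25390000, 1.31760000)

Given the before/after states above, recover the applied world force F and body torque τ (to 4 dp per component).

Δω = ω₁−ω₀ = (-0.08032000, 0.05390000, 0.01760000)
τ = I·(Δω/dt) + ω₀×(Iω₀) = (-0.1800, 0.1000, 0.0700)
Δv = v₁−v₀ = (0.00800000, -0.05600000, -0.02000000)
applied force F = (0.2000, -1.4000, -0.5000)

F = (0.2000, -1.4000, -0.5000)
τ = (-0.1800, 0.1000, 0.0700)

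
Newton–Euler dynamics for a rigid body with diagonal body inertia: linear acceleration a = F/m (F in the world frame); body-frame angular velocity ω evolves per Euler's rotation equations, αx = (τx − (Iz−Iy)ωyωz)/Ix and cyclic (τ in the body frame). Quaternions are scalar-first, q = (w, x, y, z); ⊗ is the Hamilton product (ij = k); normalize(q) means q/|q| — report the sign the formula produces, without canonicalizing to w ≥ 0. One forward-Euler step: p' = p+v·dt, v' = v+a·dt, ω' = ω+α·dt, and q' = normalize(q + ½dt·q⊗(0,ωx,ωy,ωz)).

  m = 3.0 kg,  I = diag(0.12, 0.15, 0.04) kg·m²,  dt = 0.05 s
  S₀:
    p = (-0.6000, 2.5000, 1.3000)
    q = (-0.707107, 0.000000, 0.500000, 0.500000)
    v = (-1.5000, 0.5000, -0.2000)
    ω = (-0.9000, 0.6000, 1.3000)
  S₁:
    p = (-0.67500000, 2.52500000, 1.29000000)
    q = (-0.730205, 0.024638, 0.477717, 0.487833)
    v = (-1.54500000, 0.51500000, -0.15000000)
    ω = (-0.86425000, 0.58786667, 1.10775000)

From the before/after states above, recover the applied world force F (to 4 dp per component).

Δv = v₁−v₀ = (-0.04500000, 0.01500000, 0.05000000)
applied force F = (-2.7000, 0.9000, 3.0000)

F = (-2.7000, 0.9000, 3.0000)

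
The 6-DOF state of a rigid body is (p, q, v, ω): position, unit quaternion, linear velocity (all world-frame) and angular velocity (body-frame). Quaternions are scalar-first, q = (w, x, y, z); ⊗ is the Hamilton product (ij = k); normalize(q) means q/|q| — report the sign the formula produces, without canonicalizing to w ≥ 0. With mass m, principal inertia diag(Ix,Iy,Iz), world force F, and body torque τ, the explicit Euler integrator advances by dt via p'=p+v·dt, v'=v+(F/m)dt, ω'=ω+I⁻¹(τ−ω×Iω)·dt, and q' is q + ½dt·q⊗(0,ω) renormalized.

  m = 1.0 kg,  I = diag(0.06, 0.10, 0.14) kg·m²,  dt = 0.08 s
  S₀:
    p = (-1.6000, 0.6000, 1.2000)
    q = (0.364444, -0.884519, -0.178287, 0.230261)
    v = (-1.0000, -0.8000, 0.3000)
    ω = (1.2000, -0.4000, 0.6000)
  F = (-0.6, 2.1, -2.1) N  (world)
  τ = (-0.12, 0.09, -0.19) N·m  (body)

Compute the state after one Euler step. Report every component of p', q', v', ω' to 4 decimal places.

p' = (-1.6800, 0.5360, 1.2240)
q' = (0.3979, -0.8663, -0.1516, 0.2613)
v' = (-1.0480, -0.6320, 0.1320)
ω' = (1.0528, -0.2819, 0.5024)

angular accel α = (-1.8400, 1.4760, -1.2200)
new body rate ω' = (1.0528, -0.2819, 0.5024)
q⊗(0,ω) = (0.8519514, 0.4224650, 0.6612470, 0.7864184)
q + ½dt·q⊗(0,ω), renormalized = (0.3979, -0.8663, -0.1516, 0.2613)
p + v·dt = (-1.6800, 0.5360, 1.2240)
new velocity v' = (-1.0480, -0.6320, 0.1320)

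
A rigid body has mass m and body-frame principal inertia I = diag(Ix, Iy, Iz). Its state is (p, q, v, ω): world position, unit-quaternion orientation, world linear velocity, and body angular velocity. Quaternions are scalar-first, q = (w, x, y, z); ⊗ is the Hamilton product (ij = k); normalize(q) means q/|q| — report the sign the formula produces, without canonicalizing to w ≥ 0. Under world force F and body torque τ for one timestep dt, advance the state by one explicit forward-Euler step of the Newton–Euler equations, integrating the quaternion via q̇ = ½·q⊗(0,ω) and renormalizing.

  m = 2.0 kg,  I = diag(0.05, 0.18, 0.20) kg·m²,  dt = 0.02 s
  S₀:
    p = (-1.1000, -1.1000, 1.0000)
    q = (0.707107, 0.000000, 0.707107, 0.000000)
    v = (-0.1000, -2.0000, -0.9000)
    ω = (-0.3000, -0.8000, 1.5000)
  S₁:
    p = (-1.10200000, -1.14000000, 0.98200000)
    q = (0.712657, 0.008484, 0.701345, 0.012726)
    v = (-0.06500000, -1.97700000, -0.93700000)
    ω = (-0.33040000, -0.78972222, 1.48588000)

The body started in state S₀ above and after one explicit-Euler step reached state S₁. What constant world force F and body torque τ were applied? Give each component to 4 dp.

velocity change Δv = (0.03500000, 0.02300000, -0.03700000)
applied force F = (3.5000, 2.3000, -3.7000)
rate change Δω = (-0.03040000, 0.01027778, -0.01412000)
precession coupling = (-0.0240, 0.0675, 0.0312)
τ = I·(Δω/dt) + ω₀×(Iω₀) = (-0.1000, 0.1600, -0.1100)

F = (3.5000, 2.3000, -3.7000)
τ = (-0.1000, 0.1600, -0.1100)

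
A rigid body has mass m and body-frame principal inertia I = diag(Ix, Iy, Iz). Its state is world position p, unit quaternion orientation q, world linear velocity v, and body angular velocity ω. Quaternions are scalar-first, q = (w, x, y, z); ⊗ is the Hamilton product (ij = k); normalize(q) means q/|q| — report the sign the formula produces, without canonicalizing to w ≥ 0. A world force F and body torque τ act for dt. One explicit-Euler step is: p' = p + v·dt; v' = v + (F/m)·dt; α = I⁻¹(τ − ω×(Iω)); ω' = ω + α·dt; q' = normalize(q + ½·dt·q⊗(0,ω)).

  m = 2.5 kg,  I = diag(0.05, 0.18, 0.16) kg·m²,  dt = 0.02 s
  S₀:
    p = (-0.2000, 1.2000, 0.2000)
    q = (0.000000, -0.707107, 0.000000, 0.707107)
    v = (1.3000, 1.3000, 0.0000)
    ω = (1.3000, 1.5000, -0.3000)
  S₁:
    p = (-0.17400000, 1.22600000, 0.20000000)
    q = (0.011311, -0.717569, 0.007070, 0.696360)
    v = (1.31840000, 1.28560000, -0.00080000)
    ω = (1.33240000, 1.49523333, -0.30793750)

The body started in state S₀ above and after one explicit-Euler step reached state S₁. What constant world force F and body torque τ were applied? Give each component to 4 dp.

F = (2.3000, -1.8000, -0.1000)
τ = (0.0900, 0.0000, 0.1900)

Δv = v₁−v₀ = (0.01840000, -0.01440000, -0.00080000)
applied force F = (2.3000, -1.8000, -0.1000)
rate change Δω = (0.03240000, -0.00476667, -0.00793750)
gyro term ω₀×Iω₀ = (0.0090, 0.0429, 0.2535)
τ = I·(Δω/dt) + ω₀×(Iω₀) = (0.0900, 0.0000, 0.1900)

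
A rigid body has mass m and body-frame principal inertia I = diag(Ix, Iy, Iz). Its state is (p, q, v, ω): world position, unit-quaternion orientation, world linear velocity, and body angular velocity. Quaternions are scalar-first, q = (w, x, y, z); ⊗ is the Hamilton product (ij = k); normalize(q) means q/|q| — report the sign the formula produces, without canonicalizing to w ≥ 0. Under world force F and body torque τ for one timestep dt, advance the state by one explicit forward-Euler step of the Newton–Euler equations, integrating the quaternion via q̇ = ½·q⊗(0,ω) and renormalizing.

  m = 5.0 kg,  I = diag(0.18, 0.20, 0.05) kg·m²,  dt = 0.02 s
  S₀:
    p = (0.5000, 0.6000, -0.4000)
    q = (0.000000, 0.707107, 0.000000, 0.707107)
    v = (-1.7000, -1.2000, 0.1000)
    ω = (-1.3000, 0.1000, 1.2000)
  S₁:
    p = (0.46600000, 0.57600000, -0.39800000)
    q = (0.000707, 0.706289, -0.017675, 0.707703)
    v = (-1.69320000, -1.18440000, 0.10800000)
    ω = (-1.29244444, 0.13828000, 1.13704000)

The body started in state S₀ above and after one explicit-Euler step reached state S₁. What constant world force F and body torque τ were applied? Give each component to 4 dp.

F = (1.7000, 3.9000, 2.0000)
τ = (0.0500, 0.1800, -0.1600)

velocity change Δv = (0.00680000, 0.01560000, 0.00800000)
applied force F = (1.7000, 3.9000, 2.0000)
rate change Δω = (0.00755556, 0.03828000, -0.06296000)
precession coupling = (-0.0180, -0.2028, -0.0026)
I·α + gyro = (0.0500, 0.1800, -0.1600)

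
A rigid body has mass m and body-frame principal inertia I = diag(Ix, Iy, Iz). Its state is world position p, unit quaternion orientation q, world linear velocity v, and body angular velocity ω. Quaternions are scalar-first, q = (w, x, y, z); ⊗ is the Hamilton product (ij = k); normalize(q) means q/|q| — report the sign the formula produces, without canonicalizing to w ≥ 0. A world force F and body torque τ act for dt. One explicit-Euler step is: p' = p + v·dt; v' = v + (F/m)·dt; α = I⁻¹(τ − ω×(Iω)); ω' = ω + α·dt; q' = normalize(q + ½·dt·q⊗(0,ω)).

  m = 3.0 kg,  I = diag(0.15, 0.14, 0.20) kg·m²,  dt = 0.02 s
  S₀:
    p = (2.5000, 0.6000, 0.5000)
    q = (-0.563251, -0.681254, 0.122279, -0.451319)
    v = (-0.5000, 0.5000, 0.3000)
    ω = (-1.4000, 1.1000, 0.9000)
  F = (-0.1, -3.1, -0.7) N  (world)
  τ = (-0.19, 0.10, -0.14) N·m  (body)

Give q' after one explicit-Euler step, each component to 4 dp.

Hamilton product q⊗(0,ω) = (-0.6820754, 1.3950534, 0.6253991, -1.0851147)
q + ½dt·q⊗(0,ω), renormalized = (-0.5700, -0.6672, 0.1285, -0.4621)

q' = (-0.5700, -0.6672, 0.1285, -0.4621)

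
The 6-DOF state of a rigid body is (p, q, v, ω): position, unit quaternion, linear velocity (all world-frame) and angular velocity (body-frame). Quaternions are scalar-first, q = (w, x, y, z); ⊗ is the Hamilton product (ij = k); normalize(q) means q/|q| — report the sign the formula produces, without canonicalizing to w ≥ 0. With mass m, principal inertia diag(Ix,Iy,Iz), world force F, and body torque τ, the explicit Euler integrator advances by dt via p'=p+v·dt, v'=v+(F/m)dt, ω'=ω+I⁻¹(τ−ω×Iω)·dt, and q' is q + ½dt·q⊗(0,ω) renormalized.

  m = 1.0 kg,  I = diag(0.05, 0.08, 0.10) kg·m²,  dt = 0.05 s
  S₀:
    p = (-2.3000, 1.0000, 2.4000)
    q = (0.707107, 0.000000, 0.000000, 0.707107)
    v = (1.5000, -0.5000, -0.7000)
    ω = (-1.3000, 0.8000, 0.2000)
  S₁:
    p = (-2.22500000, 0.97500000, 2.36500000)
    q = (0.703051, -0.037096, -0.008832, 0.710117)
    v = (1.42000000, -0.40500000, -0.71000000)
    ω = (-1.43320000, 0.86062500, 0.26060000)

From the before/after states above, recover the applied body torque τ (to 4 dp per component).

Δω = ω₁−ω₀ = (-0.13320000, 0.06062500, 0.06060000)
precession coupling = (0.0032, 0.0130, -0.0312)
I·α + gyro = (-0.1300, 0.1100, 0.0900)

τ = (-0.1300, 0.1100, 0.0900)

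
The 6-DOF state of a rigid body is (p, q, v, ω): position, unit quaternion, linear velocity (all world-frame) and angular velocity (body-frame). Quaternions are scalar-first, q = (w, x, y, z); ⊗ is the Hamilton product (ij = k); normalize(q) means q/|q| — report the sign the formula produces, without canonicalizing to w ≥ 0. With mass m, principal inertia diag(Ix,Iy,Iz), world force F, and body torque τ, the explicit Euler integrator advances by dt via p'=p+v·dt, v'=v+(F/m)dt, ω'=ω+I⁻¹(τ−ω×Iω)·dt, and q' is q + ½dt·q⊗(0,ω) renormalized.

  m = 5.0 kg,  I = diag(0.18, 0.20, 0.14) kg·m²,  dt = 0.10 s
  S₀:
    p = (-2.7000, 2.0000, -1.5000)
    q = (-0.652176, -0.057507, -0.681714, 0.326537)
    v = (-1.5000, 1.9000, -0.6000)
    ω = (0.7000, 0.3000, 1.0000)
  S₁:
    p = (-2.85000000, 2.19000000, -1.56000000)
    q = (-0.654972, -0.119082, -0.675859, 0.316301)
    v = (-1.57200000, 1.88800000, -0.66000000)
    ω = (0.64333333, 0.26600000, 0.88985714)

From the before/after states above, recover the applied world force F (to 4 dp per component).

F = (-3.6000, -0.6000, -3.0000)

v₁ − v₀ = (-0.07200000, -0.01200000, -0.06000000)
m·(v₁−v₀)/dt = (-3.6000, -0.6000, -3.0000)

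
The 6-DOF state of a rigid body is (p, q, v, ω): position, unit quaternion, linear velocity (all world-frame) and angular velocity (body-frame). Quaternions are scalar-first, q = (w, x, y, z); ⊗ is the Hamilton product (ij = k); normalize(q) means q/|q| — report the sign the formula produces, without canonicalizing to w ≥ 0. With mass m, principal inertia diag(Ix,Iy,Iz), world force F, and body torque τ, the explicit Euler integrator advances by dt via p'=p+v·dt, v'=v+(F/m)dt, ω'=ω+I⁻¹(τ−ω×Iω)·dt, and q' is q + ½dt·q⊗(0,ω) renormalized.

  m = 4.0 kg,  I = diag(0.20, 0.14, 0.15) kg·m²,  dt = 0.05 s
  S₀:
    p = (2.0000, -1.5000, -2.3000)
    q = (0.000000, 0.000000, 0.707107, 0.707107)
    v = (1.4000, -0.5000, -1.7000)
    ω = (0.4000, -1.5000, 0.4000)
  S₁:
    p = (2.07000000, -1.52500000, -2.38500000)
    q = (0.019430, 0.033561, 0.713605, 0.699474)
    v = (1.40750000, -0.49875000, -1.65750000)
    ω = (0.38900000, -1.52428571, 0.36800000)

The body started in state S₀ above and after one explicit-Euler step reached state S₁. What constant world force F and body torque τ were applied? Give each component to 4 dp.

F = (0.6000, 0.1000, 3.4000)
τ = (-0.0500, -0.0600, -0.0600)

Δω = ω₁−ω₀ = (-0.01100000, -0.02428571, -0.03200000)
precession coupling = (-0.0060, 0.0080, 0.0360)
I·α + gyro = (-0.0500, -0.0600, -0.0600)
Δv = v₁−v₀ = (0.00750000, 0.00125000, 0.04250000)
m·(v₁−v₀)/dt = (0.6000, 0.1000, 3.4000)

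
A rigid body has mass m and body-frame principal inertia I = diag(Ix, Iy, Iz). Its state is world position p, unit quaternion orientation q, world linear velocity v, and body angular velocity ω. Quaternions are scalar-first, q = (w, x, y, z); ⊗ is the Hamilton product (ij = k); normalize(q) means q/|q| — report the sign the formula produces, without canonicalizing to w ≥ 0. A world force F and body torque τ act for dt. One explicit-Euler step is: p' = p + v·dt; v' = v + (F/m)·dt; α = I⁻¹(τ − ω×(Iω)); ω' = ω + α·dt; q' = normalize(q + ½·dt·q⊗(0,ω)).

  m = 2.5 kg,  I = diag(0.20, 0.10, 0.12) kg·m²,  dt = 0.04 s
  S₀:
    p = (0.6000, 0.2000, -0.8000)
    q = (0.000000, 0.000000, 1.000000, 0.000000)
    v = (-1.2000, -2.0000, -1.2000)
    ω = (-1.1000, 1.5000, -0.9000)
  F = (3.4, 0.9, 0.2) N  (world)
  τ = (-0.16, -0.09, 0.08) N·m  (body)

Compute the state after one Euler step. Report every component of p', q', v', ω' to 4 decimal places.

precession coupling ω×(Iω) = (-0.0270, 0.0792, 0.1650)
α = I⁻¹(τ − ω×Iω) = (-0.6650, -1.6920, -0.7083)
ω + α·dt = (-1.1266, 1.4323, -0.9283)
Hamilton product q⊗(0,ω) = (-1.5000000, -0.9000000, 0.0000000, 1.1000000)
updated quaternion q' = (-0.0300, -0.0180, 0.9991, 0.0220)
new position p' = (0.5520, 0.1200, -0.8480)
v + (F/m)dt = (-1.1456, -1.9856, -1.1968)

p' = (0.5520, 0.1200, -0.8480)
q' = (-0.0300, -0.0180, 0.9991, 0.0220)
v' = (-1.1456, -1.9856, -1.1968)
ω' = (-1.1266, 1.4323, -0.9283)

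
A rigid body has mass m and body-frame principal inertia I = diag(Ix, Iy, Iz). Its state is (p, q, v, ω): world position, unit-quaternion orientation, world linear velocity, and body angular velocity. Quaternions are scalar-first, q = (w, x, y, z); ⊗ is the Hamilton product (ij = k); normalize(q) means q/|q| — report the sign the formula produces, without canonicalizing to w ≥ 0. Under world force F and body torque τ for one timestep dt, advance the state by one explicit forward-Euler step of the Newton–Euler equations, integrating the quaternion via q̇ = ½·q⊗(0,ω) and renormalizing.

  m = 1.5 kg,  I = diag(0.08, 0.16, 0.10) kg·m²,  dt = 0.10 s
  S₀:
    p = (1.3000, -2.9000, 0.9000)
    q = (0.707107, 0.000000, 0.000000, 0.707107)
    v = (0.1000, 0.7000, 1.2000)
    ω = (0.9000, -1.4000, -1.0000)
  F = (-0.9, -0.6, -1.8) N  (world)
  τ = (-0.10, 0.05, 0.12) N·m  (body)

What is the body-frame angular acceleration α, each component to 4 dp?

α = (-0.2000, 0.2000, 2.2080)

ω×(Iω) gyroscopic = (-0.0840, 0.0180, -0.1008)
α = I⁻¹(τ − ω×Iω) = (-0.2000, 0.2000, 2.2080)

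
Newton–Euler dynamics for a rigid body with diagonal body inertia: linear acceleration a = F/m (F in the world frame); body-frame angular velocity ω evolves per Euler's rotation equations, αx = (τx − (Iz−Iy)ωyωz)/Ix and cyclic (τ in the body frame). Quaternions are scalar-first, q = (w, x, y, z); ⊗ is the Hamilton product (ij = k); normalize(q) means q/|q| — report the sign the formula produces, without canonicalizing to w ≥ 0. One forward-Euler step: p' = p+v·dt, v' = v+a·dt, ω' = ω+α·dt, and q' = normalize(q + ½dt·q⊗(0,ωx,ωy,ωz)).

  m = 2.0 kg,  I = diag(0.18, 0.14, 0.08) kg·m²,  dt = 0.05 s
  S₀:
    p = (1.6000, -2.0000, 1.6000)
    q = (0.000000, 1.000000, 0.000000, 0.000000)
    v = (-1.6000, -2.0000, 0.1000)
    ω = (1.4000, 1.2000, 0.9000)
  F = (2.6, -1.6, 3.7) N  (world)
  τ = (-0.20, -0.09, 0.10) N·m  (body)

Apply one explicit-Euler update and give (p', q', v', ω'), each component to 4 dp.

p' = (1.5200, -2.1000, 1.6050)
q' = (-0.0350, 0.9987, -0.0225, 0.0300)
v' = (-1.5350, -2.0400, 0.1925)
ω' = (1.3624, 1.1229, 1.0045)

precession coupling ω×(Iω) = (-0.0648, 0.1260, -0.0672)
α = I⁻¹(τ − ω×Iω) = (-0.7511, -1.5429, 2.0900)
ω' = ω + α·dt = (1.3624, 1.1229, 1.0045)
q⊗(0,ω) = (-1.4000000, 0.0000000, -0.9000000, 1.2000000)
q + ½dt·q⊗(0,ω), renormalized = (-0.0350, 0.9987, -0.0225, 0.0300)
a = (1.3000, -0.8000, 1.8500)
new position p' = (1.5200, -2.1000, 1.6050)
new velocity v' = (-1.5350, -2.0400, 0.1925)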